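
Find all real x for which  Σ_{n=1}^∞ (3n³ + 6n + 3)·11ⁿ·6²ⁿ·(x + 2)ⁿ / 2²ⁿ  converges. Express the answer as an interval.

(-199/99, -197/99)

Ratio test: |a_{n+1}/a_n| = [(3(n+1)³ + 6(n+1) + 3)/(3n³ + 6n + 3)] · 11·36/4 → 99 as n → ∞.
Thus R = 1/(99) = 1/99.
At x = -197/99: the terms do not tend to 0, so the series diverges.
Endpoint x = -199/99: the terms have absolute value of order n³, which does not tend to 0, so the series diverges by the divergence test.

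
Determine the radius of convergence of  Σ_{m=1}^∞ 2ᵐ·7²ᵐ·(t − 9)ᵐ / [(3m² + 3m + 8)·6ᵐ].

By the ratio test, |a_{m+1}/a_m| = [(3m² + 3m + 8)/(3(m+1)² + 3(m+1) + 8)] · 2·49/6 → 49/3.
Convergence for |t − 9| · 49/3 < 1, i.e. |t − 9| < 3/49. So R = 3/49.

R = 3/49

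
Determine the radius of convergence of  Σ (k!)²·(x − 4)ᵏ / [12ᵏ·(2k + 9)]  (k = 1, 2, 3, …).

Ratio test: |a_{k+1}/a_k| = (k+1)² · 1/12 · (2k + 9)/(2(k+1) + 9) → ∞ as k → ∞.
The terms grow without bound for any (x − 4) ≠ 0, so R = 0 (convergence only at x = 4).

R = 0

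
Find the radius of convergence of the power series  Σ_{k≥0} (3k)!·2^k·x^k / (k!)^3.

By the ratio test, |a_{k+1}/a_k| = (3k+1)·(3k+2)·(3k+3)/(k+1)³ · 2 → 54.
Thus R = 1/(54) = 1/54.

R = 1/54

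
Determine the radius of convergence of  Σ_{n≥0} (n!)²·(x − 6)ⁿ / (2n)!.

R = 4

Ratio test: |a_{n+1}/a_n| = (n+1)²/[(2n+1)·(2n+2)] → 1/4 as n → ∞.
The series converges when 1/4 · |x − 6| < 1, giving R = 4.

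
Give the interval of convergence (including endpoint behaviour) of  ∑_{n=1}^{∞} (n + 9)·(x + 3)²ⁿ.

(-4, -2)

By the ratio test, |a_{n+1}/a_n| = ((n+1) + 9)/(n + 9) → 1.
Since the exponent of (x + 3) increases by 2 each term, convergence requires |x + 3|² < 1, hence R = 1.
Check x = -2: the terms have absolute value of order n, which does not tend to 0, so the series diverges by the divergence test.
At x = -4: the terms have absolute value of order n, which does not tend to 0, so the series diverges by the divergence test.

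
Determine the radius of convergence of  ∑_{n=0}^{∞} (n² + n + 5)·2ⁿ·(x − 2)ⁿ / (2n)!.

R = ∞

The ratio of consecutive coefficients is ((n+1)² + (n+1) + 5)/(n² + n + 5) · 2 · 1/[(2n+1)·(2n+2)] → 0.
Since the limit is 0 < 1 for every x, the series converges on all of ℝ and R = ∞.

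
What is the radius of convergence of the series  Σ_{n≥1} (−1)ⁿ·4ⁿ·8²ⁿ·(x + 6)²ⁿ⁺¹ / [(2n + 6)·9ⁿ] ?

R = 3/16

The ratio of consecutive coefficients is [(2n + 6)/(2(n+1) + 6)] · 4·64/9 → 256/9.
Successive powers of (x + 6) differ by 2, so the series converges when |x + 6|² · 256/9 < 1, i.e. |x + 6| < √(9/256) = 3/16. So R = 3/16.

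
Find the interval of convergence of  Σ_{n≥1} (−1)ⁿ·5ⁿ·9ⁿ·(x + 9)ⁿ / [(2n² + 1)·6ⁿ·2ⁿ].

[-139/15, -131/15]

Ratio test: |a_{n+1}/a_n| = [(2n² + 1)/(2(n+1)² + 1)] · 5·9/(6·2) → 15/4 as n → ∞.
Convergence for |x + 9| · 15/4 < 1, i.e. |x + 9| < 4/15. So R = 4/15.
When x = -131/15, the series is dominated by a constant times Σ 1/n², which converges (p = 2 > 1).
When x = -139/15, the series is dominated by a constant times Σ 1/n², which converges (p = 2 > 1).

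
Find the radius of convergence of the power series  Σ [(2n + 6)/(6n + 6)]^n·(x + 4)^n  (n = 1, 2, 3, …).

Applying the root test, |a_n|^(1/n) = (2n + 6)/(6n + 6) → 1/3.
The series converges when 1/3 · |x + 4| < 1, giving R = 3.

R = 3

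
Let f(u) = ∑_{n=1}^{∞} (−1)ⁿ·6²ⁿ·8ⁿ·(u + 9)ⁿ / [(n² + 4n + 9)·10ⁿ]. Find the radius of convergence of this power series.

R = 5/144

Ratio test: |a_{n+1}/a_n| = [(n² + 4n + 9)/((n+1)² + 4(n+1) + 9)] · 36·8/10 → 144/5 as n → ∞.
Hence the series converges for |u + 9| < 1/(144/5) = 5/144, so the radius of convergence is 5/144.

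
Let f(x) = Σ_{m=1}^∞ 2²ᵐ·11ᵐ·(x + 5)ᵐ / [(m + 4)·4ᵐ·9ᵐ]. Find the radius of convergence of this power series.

R = 9/11

The ratio of consecutive coefficients is [(m + 4)/((m+1) + 4)] · 4·11/(4·9) → 11/9.
The series converges when 11/9 · |x + 5| < 1, giving R = 9/11.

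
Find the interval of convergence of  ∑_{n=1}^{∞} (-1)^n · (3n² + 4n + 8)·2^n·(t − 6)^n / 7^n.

By the ratio test, |a_{n+1}/a_n| = [(3(n+1)² + 4(n+1) + 8)/(3n² + 4n + 8)] · 2/7 → 2/7.
Thus R = 1/(2/7) = 7/2.
At t = 19/2: the n-th term does not approach 0; divergence by the term test.
When t = 5/2, the terms have absolute value of order n², which does not tend to 0, so the series diverges by the divergence test.

(5/2, 19/2)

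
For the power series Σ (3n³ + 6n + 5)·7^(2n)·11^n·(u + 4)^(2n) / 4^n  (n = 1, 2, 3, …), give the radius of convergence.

R = 2√11/77

By the ratio test, |a_{n+1}/a_n| = [(3(n+1)³ + 6(n+1) + 5)/(3n³ + 6n + 5)] · 49·11/4 → 539/4.
Writing y = (u + 4)², the series in y has radius 4/539, so |u + 4| < √(4/539) and R = 2√11/77.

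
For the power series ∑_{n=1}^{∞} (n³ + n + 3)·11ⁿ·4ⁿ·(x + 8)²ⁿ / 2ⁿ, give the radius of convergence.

The ratio of consecutive coefficients is [((n+1)³ + (n+1) + 3)/(n³ + n + 3)] · 11·4/2 → 22.
Successive powers of (x + 8) differ by 2, so the series converges when |x + 8|² · 22 < 1, i.e. |x + 8| < √(1/22). So R = √22/22.

R = √22/22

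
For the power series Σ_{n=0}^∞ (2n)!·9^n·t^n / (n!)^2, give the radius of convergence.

R = 1/36

Ratio test: |a_{n+1}/a_n| = (2n+1)·(2n+2)/(n+1)² · 9 → 36 as n → ∞.
Hence the series converges for |t| < 1/(36) = 1/36, so the radius of convergence is 1/36.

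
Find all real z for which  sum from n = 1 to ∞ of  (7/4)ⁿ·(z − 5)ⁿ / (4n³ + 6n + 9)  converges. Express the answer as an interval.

Ratio test: |a_{n+1}/a_n| = [(4n³ + 6n + 9)/(4(n+1)³ + 6(n+1) + 9)] · 7/4 → 7/4 as n → ∞.
Hence the series converges for |z − 5| < 1/(7/4) = 4/7, so the radius of convergence is 4/7.
Endpoint z = 39/7: the terms are on the order of 1/n³, so the series converges absolutely by comparison with the p-series (p = 3 > 1).
When z = 31/7, the terms are on the order of 1/n³, so the series converges absolutely by comparison with the p-series (p = 3 > 1).

[31/7, 39/7]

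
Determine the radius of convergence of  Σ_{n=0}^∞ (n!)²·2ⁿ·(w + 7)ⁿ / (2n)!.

R = 2

Ratio test: |a_{n+1}/a_n| = (n+1)²/[(2n+1)·(2n+2)] · 2 → 1/2 as n → ∞.
Thus R = 1/(1/2) = 2.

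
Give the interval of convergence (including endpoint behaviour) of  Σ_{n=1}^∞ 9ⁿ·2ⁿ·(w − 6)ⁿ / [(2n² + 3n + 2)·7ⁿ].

The ratio of consecutive coefficients is [(2n² + 3n + 2)/(2(n+1)² + 3(n+1) + 2)] · 9·2/7 → 18/7.
Convergence for |w − 6| · 18/7 < 1, i.e. |w − 6| < 7/18. So R = 7/18.
At w = 115/18: the terms are on the order of 1/n², so the series converges absolutely by comparison with the p-series (p = 2 > 1).
Check w = 101/18: the series is dominated by a constant times Σ 1/n², which converges (p = 2 > 1).

[101/18, 115/18]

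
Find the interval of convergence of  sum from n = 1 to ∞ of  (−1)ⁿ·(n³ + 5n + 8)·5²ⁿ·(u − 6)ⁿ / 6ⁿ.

Apply the ratio test: |a_{n+1}| / |a_n| = [((n+1)³ + 5(n+1) + 8)/(n³ + 5n + 8)] · 25/6, which tends to 25/6 as n → ∞.
Thus R = 1/(25/6) = 6/25.
Check u = 156/25: the terms have absolute value of order n³, which does not tend to 0, so the series diverges by the divergence test.
When u = 144/25, the terms have absolute value of order n³, which does not tend to 0, so the series diverges by the divergence test.

(144/25, 156/25)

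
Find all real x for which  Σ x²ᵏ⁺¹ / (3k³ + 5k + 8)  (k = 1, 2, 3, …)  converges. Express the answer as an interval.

[-1, 1]

Apply the ratio test: |a_{k+1}| / |a_k| = (3k³ + 5k + 8)/(3(k+1)³ + 5(k+1) + 8), which tends to 1 as k → ∞.
Since the exponent of x increases by 2 each term, convergence requires |x|² < 1, hence R = 1.
Endpoint x = 1: the terms are on the order of 1/k³, so the series converges absolutely by comparison with the p-series (p = 3 > 1).
At x = -1: absolute convergence follows by limit comparison with Σ 1/k³.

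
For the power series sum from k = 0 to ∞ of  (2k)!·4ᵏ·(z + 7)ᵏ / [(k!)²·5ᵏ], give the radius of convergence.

R = 5/16

By the ratio test, |a_{k+1}/a_k| = (2k+1)·(2k+2)/(k+1)² · 4/5 → 16/5.
Convergence for |z + 7| · 16/5 < 1, i.e. |z + 7| < 5/16. So R = 5/16.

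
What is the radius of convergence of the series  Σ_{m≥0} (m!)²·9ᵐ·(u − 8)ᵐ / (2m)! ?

R = 4/9

Apply the ratio test: |a_{m+1}| / |a_m| = (m+1)²/[(2m+1)·(2m+2)] · 9, which tends to 9/4 as m → ∞.
Thus R = 1/(9/4) = 4/9.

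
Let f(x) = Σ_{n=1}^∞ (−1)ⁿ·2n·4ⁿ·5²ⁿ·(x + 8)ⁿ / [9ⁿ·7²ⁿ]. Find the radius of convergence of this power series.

By the ratio test, |a_{n+1}/a_n| = [2(n+1)/2n] · 4·25/(9·49) → 100/441.
Thus R = 1/(100/441) = 441/100.

R = 441/100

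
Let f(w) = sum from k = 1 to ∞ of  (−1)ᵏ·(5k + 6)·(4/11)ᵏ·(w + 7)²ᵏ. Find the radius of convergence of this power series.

Apply the ratio test: |a_{k+1}| / |a_k| = [(5(k+1) + 6)/(5k + 6)] · 4/11, which tends to 4/11 as k → ∞.
Writing y = (w + 7)², the series in y has radius 11/4, so |w + 7| < √(11/4) and R = √11/2.

R = √11/2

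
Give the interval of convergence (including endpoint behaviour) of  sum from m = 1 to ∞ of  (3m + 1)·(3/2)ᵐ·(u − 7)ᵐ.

(19/3, 23/3)

Ratio test: |a_{m+1}/a_m| = [(3(m+1) + 1)/(3m + 1)] · 3/2 → 3/2 as m → ∞.
Hence the series converges for |u − 7| < 1/(3/2) = 2/3, so the radius of convergence is 2/3.
Check u = 23/3: the m-th term does not approach 0; divergence by the term test.
At u = 19/3: the terms do not tend to 0, so the series diverges.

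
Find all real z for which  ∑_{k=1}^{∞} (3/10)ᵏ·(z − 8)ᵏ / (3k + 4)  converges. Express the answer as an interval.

[14/3, 34/3)

The ratio of consecutive coefficients is [(3k + 4)/(3(k+1) + 4)] · 3/10 → 3/10.
Hence the series converges for |z − 8| < 1/(3/10) = 10/3, so the radius of convergence is 10/3.
When z = 34/3, the terms behave like c/k; limit comparison with the harmonic series gives divergence.
Endpoint z = 14/3: convergence follows from the alternating series test (terms decrease monotonically to 0).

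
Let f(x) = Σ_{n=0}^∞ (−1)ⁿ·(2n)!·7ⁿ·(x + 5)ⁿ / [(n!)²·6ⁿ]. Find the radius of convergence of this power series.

Ratio test: |a_{n+1}/a_n| = (2n+1)·(2n+2)/(n+1)² · 7/6 → 14/3 as n → ∞.
Hence the series converges for |x + 5| < 1/(14/3) = 3/14, so the radius of convergence is 3/14.

R = 3/14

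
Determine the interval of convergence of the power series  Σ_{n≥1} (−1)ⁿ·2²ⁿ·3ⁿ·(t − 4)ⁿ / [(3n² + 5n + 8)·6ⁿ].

Ratio test: |a_{n+1}/a_n| = [(3n² + 5n + 8)/(3(n+1)² + 5(n+1) + 8)] · 4·3/6 → 2 as n → ∞.
The series converges when 2 · |t − 4| < 1, giving R = 1/2.
At t = 9/2: the terms are on the order of 1/n², so the series converges absolutely by comparison with the p-series (p = 2 > 1).
Check t = 7/2: absolute convergence follows by limit comparison with Σ 1/n².

[7/2, 9/2]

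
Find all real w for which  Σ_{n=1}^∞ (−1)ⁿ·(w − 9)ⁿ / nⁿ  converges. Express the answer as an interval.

Root test: |a_n|^(1/n) = 1/n → 0.
Since the n-th root of |a_n| tends to 0, the series converges for all real w; R = ∞.

(−∞, ∞)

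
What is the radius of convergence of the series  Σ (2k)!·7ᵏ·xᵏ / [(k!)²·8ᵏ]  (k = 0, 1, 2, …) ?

Ratio test: |a_{k+1}/a_k| = (2k+1)·(2k+2)/(k+1)² · 7/8 → 7/2 as k → ∞.
The series converges when 7/2 · |x| < 1, giving R = 2/7.

R = 2/7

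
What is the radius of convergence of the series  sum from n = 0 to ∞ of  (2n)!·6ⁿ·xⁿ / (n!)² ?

R = 1/24

The ratio of consecutive coefficients is (2n+1)·(2n+2)/(n+1)² · 6 → 24.
Thus R = 1/(24) = 1/24.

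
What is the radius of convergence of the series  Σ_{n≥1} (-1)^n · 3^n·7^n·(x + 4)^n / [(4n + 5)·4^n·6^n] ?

R = 8/7

The ratio of consecutive coefficients is [(4n + 5)/(4(n+1) + 5)] · 3·7/(4·6) → 7/8.
Hence the series converges for |x + 4| < 1/(7/8) = 8/7, so the radius of convergence is 8/7.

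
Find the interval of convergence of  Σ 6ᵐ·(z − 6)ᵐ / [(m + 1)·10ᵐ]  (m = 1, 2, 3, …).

[13/3, 23/3)

By the ratio test, |a_{m+1}/a_m| = [(m + 1)/((m+1) + 1)] · 6/10 → 3/5.
Thus R = 1/(3/5) = 5/3.
Check z = 23/3: the terms are asymptotic to a nonzero constant times 1/m, so the series diverges by limit comparison with Σ 1/m.
Check z = 13/3: an alternating series whose terms decrease to 0 in absolute value, so it converges by the Leibniz criterion.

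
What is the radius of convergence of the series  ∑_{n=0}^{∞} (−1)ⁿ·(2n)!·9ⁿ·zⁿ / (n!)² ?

R = 1/36

Ratio test: |a_{n+1}/a_n| = (2n+1)·(2n+2)/(n+1)² · 9 → 36 as n → ∞.
Thus R = 1/(36) = 1/36.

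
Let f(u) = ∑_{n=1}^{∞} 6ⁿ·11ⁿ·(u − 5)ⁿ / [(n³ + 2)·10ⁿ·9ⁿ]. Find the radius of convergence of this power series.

R = 15/11

By the ratio test, |a_{n+1}/a_n| = [(n³ + 2)/((n+1)³ + 2)] · 6·11/(10·9) → 11/15.
Hence the series converges for |u − 5| < 1/(11/15) = 15/11, so the radius of convergence is 15/11.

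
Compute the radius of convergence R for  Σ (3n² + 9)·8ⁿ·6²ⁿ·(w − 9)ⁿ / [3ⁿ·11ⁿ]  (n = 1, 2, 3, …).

R = 11/96

The ratio of consecutive coefficients is [(3(n+1)² + 9)/(3n² + 9)] · 8·36/(3·11) → 96/11.
Convergence for |w − 9| · 96/11 < 1, i.e. |w − 9| < 11/96. So R = 11/96.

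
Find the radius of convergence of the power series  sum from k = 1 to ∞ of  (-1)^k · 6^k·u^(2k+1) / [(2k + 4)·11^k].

By the ratio test, |a_{k+1}/a_k| = [(2k + 4)/(2(k+1) + 4)] · 6/11 → 6/11.
Successive powers of u differ by 2, so the series converges when |u|² · 6/11 < 1, i.e. |u| < √(11/6). So R = √66/6.

R = √66/6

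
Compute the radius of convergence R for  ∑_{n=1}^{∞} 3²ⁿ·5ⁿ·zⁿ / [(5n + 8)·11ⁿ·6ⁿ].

Apply the ratio test: |a_{n+1}| / |a_n| = [(5n + 8)/(5(n+1) + 8)] · 9·5/(11·6), which tends to 15/22 as n → ∞.
Convergence for |z| · 15/22 < 1, i.e. |z| < 22/15. So R = 22/15.

R = 22/15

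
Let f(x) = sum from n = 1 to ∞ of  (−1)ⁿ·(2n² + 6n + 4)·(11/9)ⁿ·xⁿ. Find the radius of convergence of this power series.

R = 9/11

By the ratio test, |a_{n+1}/a_n| = [(2(n+1)² + 6(n+1) + 4)/(2n² + 6n + 4)] · 11/9 → 11/9.
Thus R = 1/(11/9) = 9/11.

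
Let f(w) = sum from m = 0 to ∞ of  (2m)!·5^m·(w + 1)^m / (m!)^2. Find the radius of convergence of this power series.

R = 1/20

By the ratio test, |a_{m+1}/a_m| = (2m+1)·(2m+2)/(m+1)² · 5 → 20.
Hence the series converges for |w + 1| < 1/(20) = 1/20, so the radius of convergence is 1/20.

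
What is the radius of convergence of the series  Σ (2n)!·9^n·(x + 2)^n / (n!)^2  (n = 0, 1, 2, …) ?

Ratio test: |a_{n+1}/a_n| = (2n+1)·(2n+2)/(n+1)² · 9 → 36 as n → ∞.
Hence the series converges for |x + 2| < 1/(36) = 1/36, so the radius of convergence is 1/36.

R = 1/36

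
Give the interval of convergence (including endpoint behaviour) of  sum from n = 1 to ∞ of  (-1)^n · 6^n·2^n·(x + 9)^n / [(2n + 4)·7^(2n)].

By the ratio test, |a_{n+1}/a_n| = [(2n + 4)/(2(n+1) + 4)] · 6·2/49 → 12/49.
Thus R = 1/(12/49) = 49/12.
Endpoint x = -59/12: the terms alternate in sign and decrease monotonically to 0 in absolute value (size ~ c/n), so the alternating series test gives convergence.
Endpoint x = -157/12: the terms are asymptotic to a nonzero constant times 1/n, so the series diverges by limit comparison with Σ 1/n.

(-157/12, -59/12]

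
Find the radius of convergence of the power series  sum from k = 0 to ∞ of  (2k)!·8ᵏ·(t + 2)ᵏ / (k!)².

R = 1/32

Apply the ratio test: |a_{k+1}| / |a_k| = (2k+1)·(2k+2)/(k+1)² · 8, which tends to 32 as k → ∞.
Hence the series converges for |t + 2| < 1/(32) = 1/32, so the radius of convergence is 1/32.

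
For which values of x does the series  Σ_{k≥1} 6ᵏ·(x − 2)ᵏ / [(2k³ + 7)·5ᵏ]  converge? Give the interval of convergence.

[7/6, 17/6]

By the ratio test, |a_{k+1}/a_k| = [(2k³ + 7)/(2(k+1)³ + 7)] · 6/5 → 6/5.
Convergence for |x − 2| · 6/5 < 1, i.e. |x − 2| < 5/6. So R = 5/6.
At x = 17/6: absolute convergence follows by limit comparison with Σ 1/k³.
Check x = 7/6: absolute convergence follows by limit comparison with Σ 1/k³.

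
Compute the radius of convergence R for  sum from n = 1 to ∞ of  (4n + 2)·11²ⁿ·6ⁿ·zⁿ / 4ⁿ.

R = 2/363

Apply the ratio test: |a_{n+1}| / |a_n| = [(4(n+1) + 2)/(4n + 2)] · 121·6/4, which tends to 363/2 as n → ∞.
The series converges when 363/2 · |z| < 1, giving R = 2/363.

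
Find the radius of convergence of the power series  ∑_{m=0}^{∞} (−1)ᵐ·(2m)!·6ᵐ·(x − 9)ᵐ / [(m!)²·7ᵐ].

Apply the ratio test: |a_{m+1}| / |a_m| = (2m+1)·(2m+2)/(m+1)² · 6/7, which tends to 24/7 as m → ∞.
The series converges when 24/7 · |x − 9| < 1, giving R = 7/24.

R = 7/24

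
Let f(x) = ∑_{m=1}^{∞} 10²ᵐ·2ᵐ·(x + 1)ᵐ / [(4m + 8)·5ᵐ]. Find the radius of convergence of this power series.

By the ratio test, |a_{m+1}/a_m| = [(4m + 8)/(4(m+1) + 8)] · 100·2/5 → 40.
Convergence for |x + 1| · 40 < 1, i.e. |x + 1| < 1/40. So R = 1/40.

R = 1/40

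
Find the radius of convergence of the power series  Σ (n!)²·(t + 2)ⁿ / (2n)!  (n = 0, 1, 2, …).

By the ratio test, |a_{n+1}/a_n| = (n+1)²/[(2n+1)·(2n+2)] → 1/4.
Thus R = 1/(1/4) = 4.

R = 4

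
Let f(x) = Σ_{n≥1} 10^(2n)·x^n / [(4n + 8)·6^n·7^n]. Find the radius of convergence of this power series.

Ratio test: |a_{n+1}/a_n| = [(4n + 8)/(4(n+1) + 8)] · 100/(6·7) → 50/21 as n → ∞.
Convergence for |x| · 50/21 < 1, i.e. |x| < 21/50. So R = 21/50.

R = 21/50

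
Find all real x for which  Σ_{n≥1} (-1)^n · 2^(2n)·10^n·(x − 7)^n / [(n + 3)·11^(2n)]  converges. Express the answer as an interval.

By the ratio test, |a_{n+1}/a_n| = [(n + 3)/((n+1) + 3)] · 4·10/121 → 40/121.
Convergence for |x − 7| · 40/121 < 1, i.e. |x − 7| < 121/40. So R = 121/40.
Check x = 401/40: an alternating series whose terms decrease to 0 in absolute value, so it converges by the Leibniz criterion.
Check x = 159/40: the terms behave like c/n; limit comparison with the harmonic series gives divergence.

(159/40, 401/40]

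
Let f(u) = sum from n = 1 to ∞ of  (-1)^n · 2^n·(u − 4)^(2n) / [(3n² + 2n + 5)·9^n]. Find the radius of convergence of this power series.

R = 3√2/2

Ratio test: |a_{n+1}/a_n| = [(3n² + 2n + 5)/(3(n+1)² + 2(n+1) + 5)] · 2/9 → 2/9 as n → ∞.
Successive powers of (u − 4) differ by 2, so the series converges when |u − 4|² · 2/9 < 1, i.e. |u − 4| < √(9/2). So R = 3√2/2.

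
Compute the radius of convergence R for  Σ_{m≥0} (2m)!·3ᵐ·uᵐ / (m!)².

The ratio of consecutive coefficients is (2m+1)·(2m+2)/(m+1)² · 3 → 12.
Hence the series converges for |u| < 1/(12) = 1/12, so the radius of convergence is 1/12.

R = 1/12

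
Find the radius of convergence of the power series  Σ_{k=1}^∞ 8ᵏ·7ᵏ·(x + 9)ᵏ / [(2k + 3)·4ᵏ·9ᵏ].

R = 9/14

The ratio of consecutive coefficients is [(2k + 3)/(2(k+1) + 3)] · 8·7/(4·9) → 14/9.
Thus R = 1/(14/9) = 9/14.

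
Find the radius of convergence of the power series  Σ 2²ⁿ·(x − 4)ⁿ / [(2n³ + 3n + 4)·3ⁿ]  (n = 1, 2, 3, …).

R = 3/4

By the ratio test, |a_{n+1}/a_n| = [(2n³ + 3n + 4)/(2(n+1)³ + 3(n+1) + 4)] · 4/3 → 4/3.
The series converges when 4/3 · |x − 4| < 1, giving R = 3/4.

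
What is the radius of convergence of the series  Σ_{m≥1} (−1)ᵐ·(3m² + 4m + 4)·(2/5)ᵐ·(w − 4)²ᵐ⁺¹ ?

R = √10/2

By the ratio test, |a_{m+1}/a_m| = [(3(m+1)² + 4(m+1) + 4)/(3m² + 4m + 4)] · 2/5 → 2/5.
Since the exponent of (w − 4) increases by 2 each term, convergence requires |w − 4|² < 5/2, hence R = √10/2.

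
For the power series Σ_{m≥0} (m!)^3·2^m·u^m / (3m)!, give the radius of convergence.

By the ratio test, |a_{m+1}/a_m| = (m+1)³/[(3m+1)·(3m+2)·(3m+3)] · 2 → 2/27.
Hence the series converges for |u| < 1/(2/27) = 27/2, so the radius of convergence is 27/2.

R = 27/2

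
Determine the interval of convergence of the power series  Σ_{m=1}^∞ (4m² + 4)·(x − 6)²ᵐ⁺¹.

(5, 7)

Apply the ratio test: |a_{m+1}| / |a_m| = (4(m+1)² + 4)/(4m² + 4), which tends to 1 as m → ∞.
Writing y = (x − 6)², the series in y has radius 1, so |x − 6| < √(1) = 1 and R = 1.
When x = 7, the terms have absolute value of order m², which does not tend to 0, so the series diverges by the divergence test.
When x = 5, the terms have absolute value of order m², which does not tend to 0, so the series diverges by the divergence test.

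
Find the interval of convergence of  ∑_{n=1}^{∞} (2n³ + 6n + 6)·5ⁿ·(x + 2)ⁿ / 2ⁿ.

Ratio test: |a_{n+1}/a_n| = [(2(n+1)³ + 6(n+1) + 6)/(2n³ + 6n + 6)] · 5/2 → 5/2 as n → ∞.
Convergence for |x + 2| · 5/2 < 1, i.e. |x + 2| < 2/5. So R = 2/5.
Endpoint x = -8/5: the n-th term does not approach 0; divergence by the term test.
At x = -12/5: the terms do not tend to 0, so the series diverges.

(-12/5, -8/5)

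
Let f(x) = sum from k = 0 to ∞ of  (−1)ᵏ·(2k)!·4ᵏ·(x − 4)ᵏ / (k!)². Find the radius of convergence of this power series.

R = 1/16

The ratio of consecutive coefficients is (2k+1)·(2k+2)/(k+1)² · 4 → 16.
Hence the series converges for |x − 4| < 1/(16) = 1/16, so the radius of convergence is 1/16.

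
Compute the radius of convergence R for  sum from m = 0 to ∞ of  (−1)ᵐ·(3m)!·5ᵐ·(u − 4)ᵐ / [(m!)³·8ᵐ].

Ratio test: |a_{m+1}/a_m| = (3m+1)·(3m+2)·(3m+3)/(m+1)³ · 5/8 → 135/8 as m → ∞.
Hence the series converges for |u − 4| < 1/(135/8) = 8/135, so the radius of convergence is 8/135.

R = 8/135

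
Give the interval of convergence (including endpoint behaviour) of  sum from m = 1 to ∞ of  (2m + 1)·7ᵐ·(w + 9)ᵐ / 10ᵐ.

By the ratio test, |a_{m+1}/a_m| = [(2(m+1) + 1)/(2m + 1)] · 7/10 → 7/10.
Convergence for |w + 9| · 7/10 < 1, i.e. |w + 9| < 10/7. So R = 10/7.
At w = -53/7: the terms do not tend to 0, so the series diverges.
Endpoint w = -73/7: the m-th term does not approach 0; divergence by the term test.

(-73/7, -53/7)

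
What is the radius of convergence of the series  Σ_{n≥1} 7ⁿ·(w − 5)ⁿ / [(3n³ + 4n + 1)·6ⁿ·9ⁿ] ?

By the ratio test, |a_{n+1}/a_n| = [(3n³ + 4n + 1)/(3(n+1)³ + 4(n+1) + 1)] · 7/(6·9) → 7/54.
Hence the series converges for |w − 5| < 1/(7/54) = 54/7, so the radius of convergence is 54/7.

R = 54/7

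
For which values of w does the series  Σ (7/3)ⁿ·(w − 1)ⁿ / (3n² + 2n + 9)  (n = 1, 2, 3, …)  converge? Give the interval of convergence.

Apply the ratio test: |a_{n+1}| / |a_n| = [(3n² + 2n + 9)/(3(n+1)² + 2(n+1) + 9)] · 7/3, which tends to 7/3 as n → ∞.
Convergence for |w − 1| · 7/3 < 1, i.e. |w − 1| < 3/7. So R = 3/7.
When w = 10/7, the terms are on the order of 1/n², so the series converges absolutely by comparison with the p-series (p = 2 > 1).
Check w = 4/7: the terms are on the order of 1/n², so the series converges absolutely by comparison with the p-series (p = 2 > 1).

[4/7, 10/7]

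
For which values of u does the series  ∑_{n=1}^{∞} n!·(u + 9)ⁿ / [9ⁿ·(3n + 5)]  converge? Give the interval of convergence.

{-9}

By the ratio test, |a_{n+1}/a_n| = (n+1) · 1/9 · (3n + 5)/(3(n+1) + 5) → ∞.
The ratio grows without bound, so the series diverges whenever (u + 9) ≠ 0; it converges only at u = -9. R = 0.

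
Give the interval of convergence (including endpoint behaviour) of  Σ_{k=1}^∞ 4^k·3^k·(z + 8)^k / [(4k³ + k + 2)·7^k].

[-103/12, -89/12]

The ratio of consecutive coefficients is [(4k³ + k + 2)/(4(k+1)³ + (k+1) + 2)] · 4·3/7 → 12/7.
Thus R = 1/(12/7) = 7/12.
At z = -89/12: absolute convergence follows by limit comparison with Σ 1/k³.
At z = -103/12: absolute convergence follows by limit comparison with Σ 1/k³.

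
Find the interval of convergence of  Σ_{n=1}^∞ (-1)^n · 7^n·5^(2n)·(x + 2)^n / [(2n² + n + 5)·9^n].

Apply the ratio test: |a_{n+1}| / |a_n| = [(2n² + n + 5)/(2(n+1)² + (n+1) + 5)] · 7·25/9, which tends to 175/9 as n → ∞.
The series converges when 175/9 · |x + 2| < 1, giving R = 9/175.
Endpoint x = -341/175: absolute convergence follows by limit comparison with Σ 1/n².
Check x = -359/175: the terms are on the order of 1/n², so the series converges absolutely by comparison with the p-series (p = 2 > 1).

[-359/175, -341/175]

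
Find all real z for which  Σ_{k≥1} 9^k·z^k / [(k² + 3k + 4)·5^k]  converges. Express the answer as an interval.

By the ratio test, |a_{k+1}/a_k| = [(k² + 3k + 4)/((k+1)² + 3(k+1) + 4)] · 9/5 → 9/5.
Convergence for |z| · 9/5 < 1, i.e. |z| < 5/9. So R = 5/9.
Check z = 5/9: absolute convergence follows by limit comparison with Σ 1/k².
When z = -5/9, the terms are on the order of 1/k², so the series converges absolutely by comparison with the p-series (p = 2 > 1).

[-5/9, 5/9]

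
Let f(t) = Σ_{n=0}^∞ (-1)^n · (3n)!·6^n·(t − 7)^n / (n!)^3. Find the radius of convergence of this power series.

Apply the ratio test: |a_{n+1}| / |a_n| = (3n+1)·(3n+2)·(3n+3)/(n+1)³ · 6, which tends to 162 as n → ∞.
The series converges when 162 · |t − 7| < 1, giving R = 1/162.

R = 1/162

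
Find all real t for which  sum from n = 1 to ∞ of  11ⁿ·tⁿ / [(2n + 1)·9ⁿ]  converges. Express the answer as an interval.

[-9/11, 9/11)

Apply the ratio test: |a_{n+1}| / |a_n| = [(2n + 1)/(2(n+1) + 1)] · 11/9, which tends to 11/9 as n → ∞.
The series converges when 11/9 · |t| < 1, giving R = 9/11.
At t = 9/11: comparison with the harmonic series Σ 1/n shows the series diverges.
When t = -9/11, the terms alternate in sign and decrease monotonically to 0 in absolute value (size ~ c/n), so the alternating series test gives convergence.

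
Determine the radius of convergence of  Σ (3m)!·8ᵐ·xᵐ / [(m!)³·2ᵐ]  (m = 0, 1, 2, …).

R = 1/108

The ratio of consecutive coefficients is (3m+1)·(3m+2)·(3m+3)/(m+1)³ · 8/2 → 108.
The series converges when 108 · |x| < 1, giving R = 1/108.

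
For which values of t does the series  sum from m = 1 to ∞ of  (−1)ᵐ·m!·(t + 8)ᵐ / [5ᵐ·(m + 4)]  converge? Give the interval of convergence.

By the ratio test, |a_{m+1}/a_m| = (m+1) · 1/5 · (m + 4)/((m+1) + 4) → ∞.
The ratio grows without bound, so the series diverges whenever (t + 8) ≠ 0; it converges only at t = -8. R = 0.

{-8}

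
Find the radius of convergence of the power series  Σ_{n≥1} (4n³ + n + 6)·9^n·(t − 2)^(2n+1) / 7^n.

R = √7/3

The ratio of consecutive coefficients is [(4(n+1)³ + (n+1) + 6)/(4n³ + n + 6)] · 9/7 → 9/7.
Writing y = (t − 2)², the series in y has radius 7/9, so |t − 2| < √(7/9) and R = √7/3.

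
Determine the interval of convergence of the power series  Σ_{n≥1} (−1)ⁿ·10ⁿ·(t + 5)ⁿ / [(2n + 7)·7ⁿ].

Apply the ratio test: |a_{n+1}| / |a_n| = [(2n + 7)/(2(n+1) + 7)] · 10/7, which tends to 10/7 as n → ∞.
Thus R = 1/(10/7) = 7/10.
At t = -43/10: the terms alternate in sign and decrease monotonically to 0 in absolute value (size ~ c/n), so the alternating series test gives convergence.
Check t = -57/10: the terms are asymptotic to a nonzero constant times 1/n, so the series diverges by limit comparison with Σ 1/n.

(-57/10, -43/10]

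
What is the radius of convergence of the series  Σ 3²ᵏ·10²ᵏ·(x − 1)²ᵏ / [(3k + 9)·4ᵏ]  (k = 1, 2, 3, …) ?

Ratio test: |a_{k+1}/a_k| = [(3k + 9)/(3(k+1) + 9)] · 9·100/4 → 225 as k → ∞.
Since the exponent of (x − 1) increases by 2 each term, convergence requires |x − 1|² < 1/225, hence R = 1/15.

R = 1/15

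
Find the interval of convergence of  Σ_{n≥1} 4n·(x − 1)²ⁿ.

(0, 2)

Apply the ratio test: |a_{n+1}| / |a_n| = 4(n+1)/4n, which tends to 1 as n → ∞.
Since the exponent of (x − 1) increases by 2 each term, convergence requires |x − 1|² < 1, hence R = 1.
At x = 2: the terms do not tend to 0, so the series diverges.
Check x = 0: the terms do not tend to 0, so the series diverges.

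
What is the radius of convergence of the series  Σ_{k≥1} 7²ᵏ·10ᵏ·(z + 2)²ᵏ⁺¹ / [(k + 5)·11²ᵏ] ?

R = 11√10/70

Ratio test: |a_{k+1}/a_k| = [(k + 5)/((k+1) + 5)] · 49·10/121 → 490/121 as k → ∞.
Successive powers of (z + 2) differ by 2, so the series converges when |z + 2|² · 490/121 < 1, i.e. |z + 2| < √(121/490). So R = 11√10/70.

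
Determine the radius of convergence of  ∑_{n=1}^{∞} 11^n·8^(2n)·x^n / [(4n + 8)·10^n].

R = 5/352

Apply the ratio test: |a_{n+1}| / |a_n| = [(4n + 8)/(4(n+1) + 8)] · 11·64/10, which tends to 352/5 as n → ∞.
The series converges when 352/5 · |x| < 1, giving R = 5/352.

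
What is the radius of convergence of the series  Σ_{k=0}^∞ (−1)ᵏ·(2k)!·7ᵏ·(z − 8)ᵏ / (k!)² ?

R = 1/28

The ratio of consecutive coefficients is (2k+1)·(2k+2)/(k+1)² · 7 → 28.
Hence the series converges for |z − 8| < 1/(28) = 1/28, so the radius of convergence is 1/28.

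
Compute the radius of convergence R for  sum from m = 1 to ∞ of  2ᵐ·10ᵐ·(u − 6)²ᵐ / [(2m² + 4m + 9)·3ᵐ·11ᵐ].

R = √165/10

The ratio of consecutive coefficients is [(2m² + 4m + 9)/(2(m+1)² + 4(m+1) + 9)] · 2·10/(3·11) → 20/33.
Successive powers of (u − 6) differ by 2, so the series converges when |u − 6|² · 20/33 < 1, i.e. |u − 6| < √(33/20). So R = √165/10.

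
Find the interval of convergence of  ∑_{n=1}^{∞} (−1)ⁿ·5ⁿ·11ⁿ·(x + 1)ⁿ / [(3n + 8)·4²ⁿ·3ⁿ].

Ratio test: |a_{n+1}/a_n| = [(3n + 8)/(3(n+1) + 8)] · 5·11/(16·3) → 55/48 as n → ∞.
Hence the series converges for |x + 1| < 1/(55/48) = 48/55, so the radius of convergence is 48/55.
At x = -7/55: an alternating series whose terms decrease to 0 in absolute value, so it converges by the Leibniz criterion.
At x = -103/55: the terms are asymptotic to a nonzero constant times 1/n, so the series diverges by limit comparison with Σ 1/n.

(-103/55, -7/55]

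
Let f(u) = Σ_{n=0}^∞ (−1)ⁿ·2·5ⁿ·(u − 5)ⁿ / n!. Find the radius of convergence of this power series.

By the ratio test, |a_{n+1}/a_n| = 2/2 · 5 · 1/(n+1) → 0.
The ratio tends to 0 regardless of u, hence R = ∞.

R = ∞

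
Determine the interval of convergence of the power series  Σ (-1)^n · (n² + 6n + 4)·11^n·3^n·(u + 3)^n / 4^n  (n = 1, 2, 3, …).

By the ratio test, |a_{n+1}/a_n| = [((n+1)² + 6(n+1) + 4)/(n² + 6n + 4)] · 11·3/4 → 33/4.
Convergence for |u + 3| · 33/4 < 1, i.e. |u + 3| < 4/33. So R = 4/33.
Endpoint u = -95/33: the n-th term does not approach 0; divergence by the term test.
Endpoint u = -103/33: the n-th term does not approach 0; divergence by the term test.

(-103/33, -95/33)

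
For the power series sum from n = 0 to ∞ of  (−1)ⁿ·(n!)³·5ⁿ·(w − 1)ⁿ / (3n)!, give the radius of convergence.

R = 27/5

Apply the ratio test: |a_{n+1}| / |a_n| = (n+1)³/[(3n+1)·(3n+2)·(3n+3)] · 5, which tends to 5/27 as n → ∞.
Thus R = 1/(5/27) = 27/5.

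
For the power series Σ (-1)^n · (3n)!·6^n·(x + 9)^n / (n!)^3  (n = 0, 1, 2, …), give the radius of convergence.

Ratio test: |a_{n+1}/a_n| = (3n+1)·(3n+2)·(3n+3)/(n+1)³ · 6 → 162 as n → ∞.
Thus R = 1/(162) = 1/162.

R = 1/162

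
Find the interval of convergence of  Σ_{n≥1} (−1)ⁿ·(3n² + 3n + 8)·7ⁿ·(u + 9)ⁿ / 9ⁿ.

(-72/7, -54/7)

By the ratio test, |a_{n+1}/a_n| = [(3(n+1)² + 3(n+1) + 8)/(3n² + 3n + 8)] · 7/9 → 7/9.
Convergence for |u + 9| · 7/9 < 1, i.e. |u + 9| < 9/7. So R = 9/7.
Endpoint u = -54/7: the n-th term does not approach 0; divergence by the term test.
When u = -72/7, the terms do not tend to 0, so the series diverges.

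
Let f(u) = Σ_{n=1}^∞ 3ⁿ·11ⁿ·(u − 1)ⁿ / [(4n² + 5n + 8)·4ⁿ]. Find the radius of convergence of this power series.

R = 4/33

Ratio test: |a_{n+1}/a_n| = [(4n² + 5n + 8)/(4(n+1)² + 5(n+1) + 8)] · 3·11/4 → 33/4 as n → ∞.
Convergence for |u − 1| · 33/4 < 1, i.e. |u − 1| < 4/33. So R = 4/33.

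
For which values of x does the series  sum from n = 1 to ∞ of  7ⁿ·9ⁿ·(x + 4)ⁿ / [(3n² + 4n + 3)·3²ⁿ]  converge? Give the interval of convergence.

By the ratio test, |a_{n+1}/a_n| = [(3n² + 4n + 3)/(3(n+1)² + 4(n+1) + 3)] · 7·9/9 → 7.
The series converges when 7 · |x + 4| < 1, giving R = 1/7.
Endpoint x = -27/7: the terms are on the order of 1/n², so the series converges absolutely by comparison with the p-series (p = 2 > 1).
Endpoint x = -29/7: the series is dominated by a constant times Σ 1/n², which converges (p = 2 > 1).

[-29/7, -27/7]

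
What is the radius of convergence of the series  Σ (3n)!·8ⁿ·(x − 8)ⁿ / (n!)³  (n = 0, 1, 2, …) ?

R = 1/216

Ratio test: |a_{n+1}/a_n| = (3n+1)·(3n+2)·(3n+3)/(n+1)³ · 8 → 216 as n → ∞.
Convergence for |x − 8| · 216 < 1, i.e. |x − 8| < 1/216. So R = 1/216.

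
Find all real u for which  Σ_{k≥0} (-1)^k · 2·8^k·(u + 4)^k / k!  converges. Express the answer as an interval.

(−∞, ∞)

By the ratio test, |a_{k+1}/a_k| = 2/2 · 8 · 1/(k+1) → 0.
The ratio tends to 0 regardless of u, hence R = ∞.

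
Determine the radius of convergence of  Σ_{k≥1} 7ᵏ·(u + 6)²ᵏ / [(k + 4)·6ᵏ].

The ratio of consecutive coefficients is [(k + 4)/((k+1) + 4)] · 7/6 → 7/6.
Successive powers of (u + 6) differ by 2, so the series converges when |u + 6|² · 7/6 < 1, i.e. |u + 6| < √(6/7). So R = √42/7.

R = √42/7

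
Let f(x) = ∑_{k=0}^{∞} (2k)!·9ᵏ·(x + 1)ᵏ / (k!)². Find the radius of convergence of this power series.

Apply the ratio test: |a_{k+1}| / |a_k| = (2k+1)·(2k+2)/(k+1)² · 9, which tends to 36 as k → ∞.
Hence the series converges for |x + 1| < 1/(36) = 1/36, so the radius of convergence is 1/36.

R = 1/36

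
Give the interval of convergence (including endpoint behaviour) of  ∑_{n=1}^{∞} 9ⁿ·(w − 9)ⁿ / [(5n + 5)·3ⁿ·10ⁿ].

Apply the ratio test: |a_{n+1}| / |a_n| = [(5n + 5)/(5(n+1) + 5)] · 9/(3·10), which tends to 3/10 as n → ∞.
Hence the series converges for |w − 9| < 1/(3/10) = 10/3, so the radius of convergence is 10/3.
Endpoint w = 37/3: comparison with the harmonic series Σ 1/n shows the series diverges.
When w = 17/3, the terms alternate in sign and decrease monotonically to 0 in absolute value (size ~ c/n), so the alternating series test gives convergence.

[17/3, 37/3)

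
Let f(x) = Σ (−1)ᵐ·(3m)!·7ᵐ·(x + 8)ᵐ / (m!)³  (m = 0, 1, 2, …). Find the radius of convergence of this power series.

R = 1/189

The ratio of consecutive coefficients is (3m+1)·(3m+2)·(3m+3)/(m+1)³ · 7 → 189.
The series converges when 189 · |x + 8| < 1, giving R = 1/189.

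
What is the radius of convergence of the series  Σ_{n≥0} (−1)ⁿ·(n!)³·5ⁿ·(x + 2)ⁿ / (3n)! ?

R = 27/5

By the ratio test, |a_{n+1}/a_n| = (n+1)³/[(3n+1)·(3n+2)·(3n+3)] · 5 → 5/27.
Convergence for |x + 2| · 5/27 < 1, i.e. |x + 2| < 27/5. So R = 27/5.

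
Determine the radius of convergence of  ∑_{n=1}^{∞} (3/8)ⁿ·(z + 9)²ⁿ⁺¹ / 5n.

R = 2√6/3

The ratio of consecutive coefficients is [5n/5(n+1)] · 3/8 → 3/8.
Successive powers of (z + 9) differ by 2, so the series converges when |z + 9|² · 3/8 < 1, i.e. |z + 9| < √(8/3). So R = 2√6/3.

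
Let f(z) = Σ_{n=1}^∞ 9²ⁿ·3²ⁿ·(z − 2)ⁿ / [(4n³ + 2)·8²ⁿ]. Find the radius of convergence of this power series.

R = 64/729

Ratio test: |a_{n+1}/a_n| = [(4n³ + 2)/(4(n+1)³ + 2)] · 81·9/64 → 729/64 as n → ∞.
Thus R = 1/(729/64) = 64/729.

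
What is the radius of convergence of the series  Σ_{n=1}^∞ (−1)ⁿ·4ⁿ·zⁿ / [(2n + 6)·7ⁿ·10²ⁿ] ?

The ratio of consecutive coefficients is [(2n + 6)/(2(n+1) + 6)] · 4/(7·100) → 1/175.
Convergence for |z| · 1/175 < 1, i.e. |z| < 175. So R = 175.

R = 175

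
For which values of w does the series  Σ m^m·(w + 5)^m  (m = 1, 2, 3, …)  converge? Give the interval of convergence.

{-5}

Root test: |a_m|^(1/m) = m → ∞.
Since the m-th root of |a_m| is unbounded, the series converges only at w = -5; R = 0.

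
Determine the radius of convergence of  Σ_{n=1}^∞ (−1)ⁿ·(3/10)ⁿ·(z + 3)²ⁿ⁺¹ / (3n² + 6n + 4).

R = √30/3

The ratio of consecutive coefficients is [(3n² + 6n + 4)/(3(n+1)² + 6(n+1) + 4)] · 3/10 → 3/10.
Successive powers of (z + 3) differ by 2, so the series converges when |z + 3|² · 3/10 < 1, i.e. |z + 3| < √(10/3). So R = √30/3.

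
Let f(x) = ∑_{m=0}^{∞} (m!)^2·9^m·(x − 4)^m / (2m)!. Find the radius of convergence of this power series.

The ratio of consecutive coefficients is (m+1)²/[(2m+1)·(2m+2)] · 9 → 9/4.
Convergence for |x − 4| · 9/4 < 1, i.e. |x − 4| < 4/9. So R = 4/9.

R = 4/9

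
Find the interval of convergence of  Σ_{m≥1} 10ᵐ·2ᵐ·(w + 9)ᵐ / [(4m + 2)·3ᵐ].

[-183/20, -177/20)

Ratio test: |a_{m+1}/a_m| = [(4m + 2)/(4(m+1) + 2)] · 10·2/3 → 20/3 as m → ∞.
Hence the series converges for |w + 9| < 1/(20/3) = 3/20, so the radius of convergence is 3/20.
Endpoint w = -177/20: the terms behave like c/m; limit comparison with the harmonic series gives divergence.
Check w = -183/20: convergence follows from the alternating series test (terms decrease monotonically to 0).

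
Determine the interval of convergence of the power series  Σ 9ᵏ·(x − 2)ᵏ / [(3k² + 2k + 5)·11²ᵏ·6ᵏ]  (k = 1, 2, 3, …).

The ratio of consecutive coefficients is [(3k² + 2k + 5)/(3(k+1)² + 2(k+1) + 5)] · 9/(121·6) → 3/242.
Convergence for |x − 2| · 3/242 < 1, i.e. |x − 2| < 242/3. So R = 242/3.
Check x = 248/3: the terms are on the order of 1/k², so the series converges absolutely by comparison with the p-series (p = 2 > 1).
When x = -236/3, the terms are on the order of 1/k², so the series converges absolutely by comparison with the p-series (p = 2 > 1).

[-236/3, 248/3]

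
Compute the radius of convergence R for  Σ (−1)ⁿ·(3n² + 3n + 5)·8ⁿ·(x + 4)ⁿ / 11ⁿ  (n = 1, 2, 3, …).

By the ratio test, |a_{n+1}/a_n| = [(3(n+1)² + 3(n+1) + 5)/(3n² + 3n + 5)] · 8/11 → 8/11.
The series converges when 8/11 · |x + 4| < 1, giving R = 11/8.

R = 11/8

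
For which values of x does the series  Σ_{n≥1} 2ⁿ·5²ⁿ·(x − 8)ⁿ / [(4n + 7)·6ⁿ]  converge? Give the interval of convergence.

[197/25, 203/25)

Apply the ratio test: |a_{n+1}| / |a_n| = [(4n + 7)/(4(n+1) + 7)] · 2·25/6, which tends to 25/3 as n → ∞.
Convergence for |x − 8| · 25/3 < 1, i.e. |x − 8| < 3/25. So R = 3/25.
When x = 203/25, comparison with the harmonic series Σ 1/n shows the series diverges.
Endpoint x = 197/25: convergence follows from the alternating series test (terms decrease monotonically to 0).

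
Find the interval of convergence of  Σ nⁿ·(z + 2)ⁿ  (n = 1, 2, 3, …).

Applying the root test, |a_n|^(1/n) = n → ∞.
Since the n-th root of |a_n| is unbounded, the series converges only at z = -2; R = 0.

{-2}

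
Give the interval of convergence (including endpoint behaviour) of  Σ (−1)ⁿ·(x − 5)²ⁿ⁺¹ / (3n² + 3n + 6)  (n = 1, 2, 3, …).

[4, 6]

Ratio test: |a_{n+1}/a_n| = (3n² + 3n + 6)/(3(n+1)² + 3(n+1) + 6) → 1 as n → ∞.
Writing y = (x − 5)², the series in y has radius 1, so |x − 5| < √(1) = 1 and R = 1.
When x = 6, the series is dominated by a constant times Σ 1/n², which converges (p = 2 > 1).
Check x = 4: the series is dominated by a constant times Σ 1/n², which converges (p = 2 > 1).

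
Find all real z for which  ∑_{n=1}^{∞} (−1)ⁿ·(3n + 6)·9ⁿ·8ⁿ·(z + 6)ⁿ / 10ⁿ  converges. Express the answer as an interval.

Ratio test: |a_{n+1}/a_n| = [(3(n+1) + 6)/(3n + 6)] · 9·8/10 → 36/5 as n → ∞.
Convergence for |z + 6| · 36/5 < 1, i.e. |z + 6| < 5/36. So R = 5/36.
When z = -211/36, the terms have absolute value of order n, which does not tend to 0, so the series diverges by the divergence test.
When z = -221/36, the terms have absolute value of order n, which does not tend to 0, so the series diverges by the divergence test.

(-221/36, -211/36)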